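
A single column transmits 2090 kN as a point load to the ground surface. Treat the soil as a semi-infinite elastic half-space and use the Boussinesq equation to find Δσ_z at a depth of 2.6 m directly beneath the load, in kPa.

Δσ_z ≈ 148 kPa

Boussinesq vertical stress below a point load on an elastic half-space:
Δσ_z = 3P/(2πz²) · [1 + (r/z)²]^(−5/2)
r/z = 0/2.6 = 0; [1+(r/z)²]^(−5/2) = 1.
Δσ_z = 3×2090/(2π×2.6²) × 1 = 147.62 × 1 = 147.6 kPa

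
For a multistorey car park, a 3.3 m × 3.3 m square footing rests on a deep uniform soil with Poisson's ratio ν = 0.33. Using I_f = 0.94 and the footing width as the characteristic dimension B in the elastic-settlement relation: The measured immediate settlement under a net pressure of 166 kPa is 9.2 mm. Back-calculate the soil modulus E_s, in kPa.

E_s ≈ 49900 kPa

S_e = q·B·(1−ν²)/E_s · I_f  ⇒  E_s = q·B·(1−ν²)·I_f / S_e.
E_s = 166 × 3.3 × 0.8911 × 0.94 / 0.0092 = 49880 kPa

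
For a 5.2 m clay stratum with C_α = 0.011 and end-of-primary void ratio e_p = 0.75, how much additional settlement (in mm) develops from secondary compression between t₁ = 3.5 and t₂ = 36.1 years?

S_s ≈ 33.1 mm

Secondary compression: S_s = C_α·H/(1+e_p)·log₁₀(t₂/t₁)
S_s = 0.011×5.2/(1+0.75)×log₁₀(36.1/3.5)
    = 0.03269 × 1.013 = 0.03312 m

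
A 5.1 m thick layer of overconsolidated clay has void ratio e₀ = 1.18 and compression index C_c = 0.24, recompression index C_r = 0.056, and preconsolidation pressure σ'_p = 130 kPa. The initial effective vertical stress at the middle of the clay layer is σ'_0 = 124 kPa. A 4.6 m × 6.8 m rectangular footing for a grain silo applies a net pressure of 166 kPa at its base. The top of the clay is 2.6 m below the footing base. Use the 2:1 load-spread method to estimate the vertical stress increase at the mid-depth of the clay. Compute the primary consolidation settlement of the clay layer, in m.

S_c ≈ 0.066 m

Mid-depth of clay below the footing base: z = 2.6 + 5.1/2 = 5.15 m.
Stress increase at mid-clay by the 2:1 spreading method:
Δσ = qBL/((B+z)(L+z)) = 166×4.6×6.8/((4.6+5.15)(6.8+5.15)) = 44.566 kPa
Final effective stress: σ'_f = 124 + 44.566 = 168.57 kPa.
σ'_f = 168.57 > σ'_p = 130 kPa, so the stress path crosses the preconsolidation pressure — recompression up to σ'_p, then virgin compression beyond:
S_c = H/(1+e₀)·[C_r·log₁₀(σ'_p/σ'_0) + C_c·log₁₀(σ'_f/σ'_p)]
    = 5.1/2.18 × [0.056×log₁₀(130/124) + 0.24×log₁₀(168.57/130)]
    = 2.3394 × [0.0011492 + 0.027081] = 0.06604 m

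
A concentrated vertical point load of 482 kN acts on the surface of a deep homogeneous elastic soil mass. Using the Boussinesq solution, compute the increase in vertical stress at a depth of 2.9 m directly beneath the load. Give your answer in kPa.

Boussinesq vertical stress below a point load on an elastic half-space:
Δσ_z = 3P/(2πz²) · [1 + (r/z)²]^(−5/2)
r/z = 0/2.9 = 0; [1+(r/z)²]^(−5/2) = 1.
Δσ_z = 3×482/(2π×2.9²) × 1 = 27.365 × 1 = 27.36 kPa

Δσ_z ≈ 27.4 kPa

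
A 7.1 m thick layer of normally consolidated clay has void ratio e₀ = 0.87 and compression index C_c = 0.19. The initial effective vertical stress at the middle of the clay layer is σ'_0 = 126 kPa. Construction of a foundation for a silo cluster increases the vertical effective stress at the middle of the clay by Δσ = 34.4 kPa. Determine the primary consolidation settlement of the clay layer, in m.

S_c ≈ 0.0756 m

Final effective stress: σ'_f = σ'_0 + Δσ = 126 + 34.4 = 160.4 kPa.
Normally consolidated clay, so the full stress increment lies on the virgin compression line:
S_c = C_c·H/(1+e₀)·log₁₀(σ'_f/σ'_0) = 0.19×7.1/(1+0.87)×log₁₀(160.4/126)
    = 0.72139 × 0.10483 = 0.07562 m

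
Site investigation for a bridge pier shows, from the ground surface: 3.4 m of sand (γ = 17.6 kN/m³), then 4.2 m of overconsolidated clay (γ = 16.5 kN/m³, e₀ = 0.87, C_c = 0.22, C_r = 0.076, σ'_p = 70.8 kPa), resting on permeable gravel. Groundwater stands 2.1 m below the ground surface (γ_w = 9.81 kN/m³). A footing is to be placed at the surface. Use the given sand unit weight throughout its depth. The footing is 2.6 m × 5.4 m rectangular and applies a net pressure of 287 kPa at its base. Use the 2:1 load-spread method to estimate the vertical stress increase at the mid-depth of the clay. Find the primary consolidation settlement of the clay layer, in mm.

Mid-depth of clay below the ground surface: z = 3.4 + 4.2/2 = 5.5 m.
Total vertical stress at mid-clay: σ_v = 17.6×3.4 + 16.5×2.1 = 94.49 kPa.
Pore pressure: u = 9.81×(5.5 − 2.1) = 33.354 kPa.
Initial effective stress: σ'_0 = σ_v − u = 94.49 − 33.354 = 61.136 kPa.
Stress increase at mid-clay by the 2:1 spreading method:
Δσ = qBL/((B+z)(L+z)) = 287×2.6×5.4/((2.6+5.5)(5.4+5.5)) = 45.639 kPa
Final effective stress: σ'_f = 61.136 + 45.639 = 106.78 kPa.
σ'_f = 106.78 > σ'_p = 70.8 kPa, so the stress path crosses the preconsolidation pressure — recompression up to σ'_p, then virgin compression beyond:
S_c = H/(1+e₀)·[C_r·log₁₀(σ'_p/σ'_0) + C_c·log₁₀(σ'_f/σ'_p)]
    = 4.2/1.87 × [0.076×log₁₀(70.8/61.136) + 0.22×log₁₀(106.78/70.8)]
    = 2.246 × [0.004844 + 0.03926] = 0.09906 m

S_c ≈ 99.1 mm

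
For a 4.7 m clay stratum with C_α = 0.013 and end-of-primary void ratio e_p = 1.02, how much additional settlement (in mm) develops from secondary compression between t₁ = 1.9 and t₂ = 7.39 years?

S_s ≈ 17.8 mm

Secondary compression: S_s = C_α·H/(1+e_p)·log₁₀(t₂/t₁)
S_s = 0.013×4.7/(1+1.02)×log₁₀(7.39/1.9)
    = 0.03025 × 0.5899 = 0.01784 m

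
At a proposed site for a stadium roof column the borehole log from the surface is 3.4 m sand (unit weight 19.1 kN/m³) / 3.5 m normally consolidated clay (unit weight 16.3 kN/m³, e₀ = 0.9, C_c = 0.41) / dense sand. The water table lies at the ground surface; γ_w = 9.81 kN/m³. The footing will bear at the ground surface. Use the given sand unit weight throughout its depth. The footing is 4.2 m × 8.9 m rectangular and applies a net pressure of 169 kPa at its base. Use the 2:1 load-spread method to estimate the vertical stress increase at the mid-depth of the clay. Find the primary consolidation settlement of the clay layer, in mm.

Mid-depth of clay below the ground surface: z = 3.4 + 3.5/2 = 5.15 m.
Total vertical stress at mid-clay: σ_v = 19.1×3.4 + 16.3×1.75 = 93.465 kPa.
Pore pressure: u = 9.81×(5.15 − 0) = 50.522 kPa.
Initial effective stress: σ'_0 = σ_v − u = 93.465 − 50.522 = 42.943 kPa.
Stress increase at mid-clay by the 2:1 spreading method:
Δσ = qBL/((B+z)(L+z)) = 169×4.2×8.9/((4.2+5.15)(8.9+5.15)) = 48.088 kPa
Final effective stress: σ'_f = σ'_0 + Δσ = 42.943 + 48.088 = 91.031 kPa.
Normally consolidated clay, so the full stress increment lies on the virgin compression line:
S_c = C_c·H/(1+e₀)·log₁₀(σ'_f/σ'_0) = 0.41×3.5/(1+0.9)×log₁₀(91.031/42.943)
    = 0.75526 × 0.3263 = 0.2464 m

S_c ≈ 246 mm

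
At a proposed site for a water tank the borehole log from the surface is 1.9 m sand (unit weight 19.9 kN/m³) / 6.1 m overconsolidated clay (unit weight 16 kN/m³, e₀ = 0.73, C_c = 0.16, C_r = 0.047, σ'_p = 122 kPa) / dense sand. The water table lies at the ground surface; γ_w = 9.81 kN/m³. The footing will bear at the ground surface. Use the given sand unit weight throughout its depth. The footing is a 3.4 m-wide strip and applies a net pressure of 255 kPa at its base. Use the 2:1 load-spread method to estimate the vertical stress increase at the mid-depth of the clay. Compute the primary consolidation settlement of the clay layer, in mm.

S_c ≈ 121 mm

Mid-depth of clay below the ground surface: z = 1.9 + 6.1/2 = 4.95 m.
Total vertical stress at mid-clay: σ_v = 19.9×1.9 + 16×3.05 = 86.61 kPa.
Pore pressure: u = 9.81×(4.95 − 0) = 48.56 kPa.
Initial effective stress: σ'_0 = σ_v − u = 86.61 − 48.56 = 38.05 kPa.
Stress increase at mid-clay by the 2:1 spreading method:
Δσ = qB/(B+z) = 255×3.4/(3.4+4.95) = 103.83 kPa
Final effective stress: σ'_f = 38.05 + 103.83 = 141.88 kPa.
σ'_f = 141.88 > σ'_p = 122 kPa, so the stress path crosses the preconsolidation pressure — recompression up to σ'_p, then virgin compression beyond:
S_c = H/(1+e₀)·[C_r·log₁₀(σ'_p/σ'_0) + C_c·log₁₀(σ'_f/σ'_p)]
    = 6.1/1.73 × [0.047×log₁₀(122/38.05) + 0.16×log₁₀(141.88/122)]
    = 3.526 × [0.023782 + 0.01049] = 0.1208 m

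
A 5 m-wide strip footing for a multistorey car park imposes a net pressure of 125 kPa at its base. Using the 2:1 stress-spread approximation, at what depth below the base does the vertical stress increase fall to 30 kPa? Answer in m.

z ≈ 15.8 m

2:1 spreading — at depth z the loaded area has grown by z in each plan dimension:
qB/(B+z) = Δσ_z ⇒ z = qB/Δσ_z − B = 125×5/30 − 5 = 15.83 m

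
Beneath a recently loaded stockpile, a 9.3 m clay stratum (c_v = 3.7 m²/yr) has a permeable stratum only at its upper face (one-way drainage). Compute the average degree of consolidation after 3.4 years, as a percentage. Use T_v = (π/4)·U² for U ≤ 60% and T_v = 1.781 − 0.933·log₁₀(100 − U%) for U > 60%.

U ≈ 43 %

Drainage path length: H_d = H = 9.3 m (single drainage).
T_v = c_v·t/H_d² = 3.7×3.4/9.3² = 0.14545.
T_v = 0.14545 corresponds to the U ≤ 60% branch:
U = √(4T_v/π) = 0.4303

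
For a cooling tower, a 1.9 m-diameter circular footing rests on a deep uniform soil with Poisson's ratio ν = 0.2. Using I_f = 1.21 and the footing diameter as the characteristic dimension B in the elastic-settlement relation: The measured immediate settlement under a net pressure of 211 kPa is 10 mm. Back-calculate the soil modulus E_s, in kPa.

E_s ≈ 46600 kPa

S_e = q·B·(1−ν²)/E_s · I_f  ⇒  E_s = q·B·(1−ν²)·I_f / S_e.
E_s = 211 × 1.9 × 0.96 × 1.21 / 0.01 = 46570 kPa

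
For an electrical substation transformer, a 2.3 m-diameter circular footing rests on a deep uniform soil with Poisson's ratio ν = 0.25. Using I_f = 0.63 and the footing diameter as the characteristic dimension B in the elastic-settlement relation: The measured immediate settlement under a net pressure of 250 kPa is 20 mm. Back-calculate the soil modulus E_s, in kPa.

S_e = q·B·(1−ν²)/E_s · I_f  ⇒  E_s = q·B·(1−ν²)·I_f / S_e.
E_s = 250 × 2.3 × 0.9375 × 0.63 / 0.02 = 16980 kPa

E_s ≈ 17000 kPa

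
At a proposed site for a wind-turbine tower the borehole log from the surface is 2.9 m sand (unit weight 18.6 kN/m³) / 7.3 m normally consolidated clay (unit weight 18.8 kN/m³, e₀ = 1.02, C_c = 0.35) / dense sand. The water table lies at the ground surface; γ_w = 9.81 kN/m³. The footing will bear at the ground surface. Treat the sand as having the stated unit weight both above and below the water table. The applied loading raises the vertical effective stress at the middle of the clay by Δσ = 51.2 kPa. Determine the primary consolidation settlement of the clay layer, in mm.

Mid-depth of clay below the ground surface: z = 2.9 + 7.3/2 = 6.55 m.
Total vertical stress at mid-clay: σ_v = 18.6×2.9 + 18.8×3.65 = 122.56 kPa.
Pore pressure: u = 9.81×(6.55 − 0) = 64.255 kPa.
Initial effective stress: σ'_0 = σ_v − u = 122.56 − 64.255 = 58.305 kPa.
Final effective stress: σ'_f = σ'_0 + Δσ = 58.305 + 51.2 = 109.5 kPa.
Normally consolidated clay, so the full stress increment lies on the virgin compression line:
S_c = C_c·H/(1+e₀)·log₁₀(σ'_f/σ'_0) = 0.35×7.3/(1+1.02)×log₁₀(109.5/58.305)
    = 1.2649 × 0.27371 = 0.3462 m

S_c ≈ 346 mm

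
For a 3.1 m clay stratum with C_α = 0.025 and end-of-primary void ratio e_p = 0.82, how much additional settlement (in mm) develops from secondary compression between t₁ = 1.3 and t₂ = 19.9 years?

Secondary compression: S_s = C_α·H/(1+e_p)·log₁₀(t₂/t₁)
S_s = 0.025×3.1/(1+0.82)×log₁₀(19.9/1.3)
    = 0.04258 × 1.185 = 0.05046 m

S_s ≈ 50.5 mm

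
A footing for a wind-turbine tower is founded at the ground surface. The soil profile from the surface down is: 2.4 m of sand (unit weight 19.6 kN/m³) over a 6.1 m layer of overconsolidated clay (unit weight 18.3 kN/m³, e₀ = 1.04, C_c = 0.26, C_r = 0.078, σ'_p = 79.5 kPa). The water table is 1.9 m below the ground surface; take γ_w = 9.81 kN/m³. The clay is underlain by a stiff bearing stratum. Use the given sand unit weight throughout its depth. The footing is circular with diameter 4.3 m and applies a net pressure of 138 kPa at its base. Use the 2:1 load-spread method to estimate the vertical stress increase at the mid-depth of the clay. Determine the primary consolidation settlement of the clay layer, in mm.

S_c ≈ 75.5 mm

Mid-depth of clay below the ground surface: z = 2.4 + 6.1/2 = 5.45 m.
Total vertical stress at mid-clay: σ_v = 19.6×2.4 + 18.3×3.05 = 102.85 kPa.
Pore pressure: u = 9.81×(5.45 − 1.9) = 34.825 kPa.
Initial effective stress: σ'_0 = σ_v − u = 102.85 − 34.825 = 68.025 kPa.
Stress increase at mid-clay by the 2:1 spreading method:
Δσ ≈ qD²/(D+z)² = 138×4.3²/(4.3+5.45)² = 26.841 kPa
Final effective stress: σ'_f = 68.025 + 26.841 = 94.866 kPa.
σ'_f = 94.866 > σ'_p = 79.5 kPa, so the stress path crosses the preconsolidation pressure — recompression up to σ'_p, then virgin compression beyond:
S_c = H/(1+e₀)·[C_r·log₁₀(σ'_p/σ'_0) + C_c·log₁₀(σ'_f/σ'_p)]
    = 6.1/2.04 × [0.078×log₁₀(79.5/68.025) + 0.26×log₁₀(94.866/79.5)]
    = 2.9902 × [0.0052805 + 0.019953] = 0.07545 m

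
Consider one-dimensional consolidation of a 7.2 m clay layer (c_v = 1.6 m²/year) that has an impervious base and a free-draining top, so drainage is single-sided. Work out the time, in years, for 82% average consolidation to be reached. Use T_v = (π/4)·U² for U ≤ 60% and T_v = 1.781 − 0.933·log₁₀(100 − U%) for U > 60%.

Drainage path length: H_d = H = 7.2 m (single drainage).
U > 60%: T_v = 1.781 − 0.933·log₁₀(100 − 82) = 0.60983.
t = T_v·H_d²/c_v = 0.60983×7.2²/1.6 = 19.76 years.

t ≈ 19.8 years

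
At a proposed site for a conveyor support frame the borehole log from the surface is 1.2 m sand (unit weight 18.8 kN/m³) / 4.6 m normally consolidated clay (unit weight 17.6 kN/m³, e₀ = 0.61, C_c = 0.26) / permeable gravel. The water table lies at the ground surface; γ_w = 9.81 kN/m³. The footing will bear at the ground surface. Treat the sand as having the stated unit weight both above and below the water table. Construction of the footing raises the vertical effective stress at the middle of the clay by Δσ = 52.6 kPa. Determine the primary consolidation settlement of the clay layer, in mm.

S_c ≈ 336 mm

Mid-depth of clay below the ground surface: z = 1.2 + 4.6/2 = 3.5 m.
Total vertical stress at mid-clay: σ_v = 18.8×1.2 + 17.6×2.3 = 63.04 kPa.
Pore pressure: u = 9.81×(3.5 − 0) = 34.335 kPa.
Initial effective stress: σ'_0 = σ_v − u = 63.04 − 34.335 = 28.705 kPa.
Final effective stress: σ'_f = σ'_0 + Δσ = 28.705 + 52.6 = 81.305 kPa.
Normally consolidated clay, so the full stress increment lies on the virgin compression line:
S_c = C_c·H/(1+e₀)·log₁₀(σ'_f/σ'_0) = 0.26×4.6/(1+0.61)×log₁₀(81.305/28.705)
    = 0.74286 × 0.45216 = 0.3359 m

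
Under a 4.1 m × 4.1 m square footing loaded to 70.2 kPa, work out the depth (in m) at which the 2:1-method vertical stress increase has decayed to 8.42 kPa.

2:1 spreading — at depth z the loaded area has grown by z in each plan dimension:
qB²/(B+z)² = Δσ_z ⇒ z = B(√(q/Δσ_z) − 1) = 4.1×(√(70.2/8.42) − 1) = 7.738 m

z ≈ 7.74 m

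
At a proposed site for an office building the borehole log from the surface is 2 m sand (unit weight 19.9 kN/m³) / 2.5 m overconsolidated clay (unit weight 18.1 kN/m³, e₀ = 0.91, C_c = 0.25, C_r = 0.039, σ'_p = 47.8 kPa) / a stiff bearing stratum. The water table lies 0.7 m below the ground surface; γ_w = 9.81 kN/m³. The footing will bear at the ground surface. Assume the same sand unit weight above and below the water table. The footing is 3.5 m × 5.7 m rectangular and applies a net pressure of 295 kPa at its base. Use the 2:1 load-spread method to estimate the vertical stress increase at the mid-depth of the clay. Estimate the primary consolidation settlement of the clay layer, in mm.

S_c ≈ 153 mm

Mid-depth of clay below the ground surface: z = 2 + 2.5/2 = 3.25 m.
Total vertical stress at mid-clay: σ_v = 19.9×2 + 18.1×1.25 = 62.425 kPa.
Pore pressure: u = 9.81×(3.25 − 0.7) = 25.015 kPa.
Initial effective stress: σ'_0 = σ_v − u = 62.425 − 25.015 = 37.41 kPa.
Stress increase at mid-clay by the 2:1 spreading method:
Δσ = qBL/((B+z)(L+z)) = 295×3.5×5.7/((3.5+3.25)(5.7+3.25)) = 97.418 kPa
Final effective stress: σ'_f = 37.41 + 97.418 = 134.83 kPa.
σ'_f = 134.83 > σ'_p = 47.8 kPa, so the stress path crosses the preconsolidation pressure — recompression up to σ'_p, then virgin compression beyond:
S_c = H/(1+e₀)·[C_r·log₁₀(σ'_p/σ'_0) + C_c·log₁₀(σ'_f/σ'_p)]
    = 2.5/1.91 × [0.039×log₁₀(47.8/37.41) + 0.25×log₁₀(134.83/47.8)]
    = 1.3089 × [0.0041512 + 0.11259] = 0.1528 m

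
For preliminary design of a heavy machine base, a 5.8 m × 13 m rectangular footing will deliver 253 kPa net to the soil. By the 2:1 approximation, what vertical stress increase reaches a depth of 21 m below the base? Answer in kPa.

By the 2:1 method the load spreads at 1 horizontal : 2 vertical, so at depth z the loaded area has grown by z in each plan dimension:
Δσ = qBL/((B+z)(L+z)) = 253×5.8×13/((5.8+21)(13+21)) = 20.935 kPa

Δσ_z ≈ 20.9 kPa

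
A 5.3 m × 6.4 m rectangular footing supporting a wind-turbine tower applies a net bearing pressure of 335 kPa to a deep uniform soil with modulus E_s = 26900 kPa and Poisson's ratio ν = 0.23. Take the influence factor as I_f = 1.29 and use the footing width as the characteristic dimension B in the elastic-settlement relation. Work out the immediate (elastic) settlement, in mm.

S_e ≈ 80.6 mm

Immediate (elastic) settlement: S_e = q·B·(1−ν²)/E_s · I_f.
S_e = 335 × 5.3 × (1 − 0.23²) / 26900 × 1.29
    = 335 × 5.3 × 0.9471 / 26900 × 1.29
    = 0.08064 m = 80.64 mm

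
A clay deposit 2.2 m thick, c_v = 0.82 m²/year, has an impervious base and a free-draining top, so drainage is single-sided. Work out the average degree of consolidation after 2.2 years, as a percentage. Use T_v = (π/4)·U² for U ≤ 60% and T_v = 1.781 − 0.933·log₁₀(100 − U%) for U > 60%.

U ≈ 67.7 %

Drainage path length: H_d = H = 2.2 m (single drainage).
T_v = c_v·t/H_d² = 0.82×2.2/2.2² = 0.37273.
T_v = 0.37273 corresponds to the U > 60% branch:
U = 1 − 10^((1.781 − T_v)/0.933)/100 = 0.6769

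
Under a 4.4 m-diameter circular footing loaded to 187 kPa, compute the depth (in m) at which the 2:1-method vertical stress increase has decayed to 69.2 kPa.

2:1 spreading — at depth z the loaded area has grown by z in each plan dimension:
qD²/(D+z)² = Δσ_z ⇒ z = D(√(q/Δσ_z) − 1) = 4.4×(√(187/69.2) − 1) = 2.833 m

z ≈ 2.83 m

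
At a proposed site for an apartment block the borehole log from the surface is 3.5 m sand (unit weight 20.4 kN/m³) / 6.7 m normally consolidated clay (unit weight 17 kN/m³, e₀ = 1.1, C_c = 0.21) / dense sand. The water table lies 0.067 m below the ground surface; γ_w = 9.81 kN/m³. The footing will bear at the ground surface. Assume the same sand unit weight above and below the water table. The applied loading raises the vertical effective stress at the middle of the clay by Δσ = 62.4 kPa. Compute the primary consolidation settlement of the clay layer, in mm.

S_c ≈ 203 mm

Mid-depth of clay below the ground surface: z = 3.5 + 6.7/2 = 6.85 m.
Total vertical stress at mid-clay: σ_v = 20.4×3.5 + 17×3.35 = 128.35 kPa.
Pore pressure: u = 9.81×(6.85 − 0.067) = 66.541 kPa.
Initial effective stress: σ'_0 = σ_v − u = 128.35 − 66.541 = 61.809 kPa.
Final effective stress: σ'_f = σ'_0 + Δσ = 61.809 + 62.4 = 124.21 kPa.
Normally consolidated clay, so the full stress increment lies on the virgin compression line:
S_c = C_c·H/(1+e₀)·log₁₀(σ'_f/σ'_0) = 0.21×6.7/(1+1.1)×log₁₀(124.21/61.809)
    = 0.67 × 0.3031 = 0.2031 m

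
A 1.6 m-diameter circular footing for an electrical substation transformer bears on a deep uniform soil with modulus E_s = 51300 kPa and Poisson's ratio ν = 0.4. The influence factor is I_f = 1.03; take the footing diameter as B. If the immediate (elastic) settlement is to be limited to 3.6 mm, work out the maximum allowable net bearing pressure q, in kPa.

S_e = q·B·(1−ν²)/E_s · I_f  ⇒  q = S_e·E_s / (B·(1−ν²)·I_f).
q = 0.0036 × 51300 / (1.6 × 0.84 × 1.03) = 133.4 kPa

q ≈ 133 kPa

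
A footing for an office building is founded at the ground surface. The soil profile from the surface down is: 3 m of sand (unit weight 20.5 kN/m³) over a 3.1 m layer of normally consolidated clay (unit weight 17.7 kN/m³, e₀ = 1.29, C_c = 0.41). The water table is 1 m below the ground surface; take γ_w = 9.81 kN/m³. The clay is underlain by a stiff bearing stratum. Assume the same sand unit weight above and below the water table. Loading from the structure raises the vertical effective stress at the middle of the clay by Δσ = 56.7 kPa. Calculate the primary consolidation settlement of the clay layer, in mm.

S_c ≈ 173 mm

Mid-depth of clay below the ground surface: z = 3 + 3.1/2 = 4.55 m.
Total vertical stress at mid-clay: σ_v = 20.5×3 + 17.7×1.55 = 88.935 kPa.
Pore pressure: u = 9.81×(4.55 − 1) = 34.825 kPa.
Initial effective stress: σ'_0 = σ_v − u = 88.935 − 34.825 = 54.11 kPa.
Final effective stress: σ'_f = σ'_0 + Δσ = 54.11 + 56.7 = 110.81 kPa.
Normally consolidated clay, so the full stress increment lies on the virgin compression line:
S_c = C_c·H/(1+e₀)·log₁₀(σ'_f/σ'_0) = 0.41×3.1/(1+1.29)×log₁₀(110.81/54.11)
    = 0.55502 × 0.3113 = 0.1728 m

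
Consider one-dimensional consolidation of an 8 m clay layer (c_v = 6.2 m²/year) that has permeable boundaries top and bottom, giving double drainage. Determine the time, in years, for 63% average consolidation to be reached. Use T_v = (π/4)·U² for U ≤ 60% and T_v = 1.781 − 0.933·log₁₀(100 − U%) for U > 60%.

t ≈ 0.82 years

Drainage path length: H_d = H/2 = 4 m (double drainage).
U > 60%: T_v = 1.781 − 0.933·log₁₀(100 − 63) = 0.31787.
t = T_v·H_d²/c_v = 0.31787×4²/6.2 = 0.8203 years.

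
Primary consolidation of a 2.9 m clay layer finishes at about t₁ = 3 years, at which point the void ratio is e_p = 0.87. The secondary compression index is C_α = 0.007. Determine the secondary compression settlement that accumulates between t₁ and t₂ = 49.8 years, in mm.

Secondary compression: S_s = C_α·H/(1+e_p)·log₁₀(t₂/t₁)
S_s = 0.007×2.9/(1+0.87)×log₁₀(49.8/3)
    = 0.01086 × 1.22 = 0.01325 m

S_s ≈ 13.2 mm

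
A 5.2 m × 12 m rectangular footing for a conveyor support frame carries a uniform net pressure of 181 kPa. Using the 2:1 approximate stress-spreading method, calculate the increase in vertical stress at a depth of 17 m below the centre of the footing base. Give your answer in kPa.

Δσ_z ≈ 17.5 kPa

By the 2:1 method the load spreads at 1 horizontal : 2 vertical, so at depth z the loaded area has grown by z in each plan dimension:
Δσ = qBL/((B+z)(L+z)) = 181×5.2×12/((5.2+17)(12+17)) = 17.543 kPa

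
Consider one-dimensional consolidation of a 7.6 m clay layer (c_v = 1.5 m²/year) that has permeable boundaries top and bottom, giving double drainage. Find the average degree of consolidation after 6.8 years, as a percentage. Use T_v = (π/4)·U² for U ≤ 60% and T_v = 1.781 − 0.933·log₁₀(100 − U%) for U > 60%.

U ≈ 85.8 %

Drainage path length: H_d = H/2 = 3.8 m (double drainage).
T_v = c_v·t/H_d² = 1.5×6.8/3.8² = 0.70637.
T_v = 0.70637 corresponds to the U > 60% branch:
U = 1 − 10^((1.781 − T_v)/0.933)/100 = 0.8582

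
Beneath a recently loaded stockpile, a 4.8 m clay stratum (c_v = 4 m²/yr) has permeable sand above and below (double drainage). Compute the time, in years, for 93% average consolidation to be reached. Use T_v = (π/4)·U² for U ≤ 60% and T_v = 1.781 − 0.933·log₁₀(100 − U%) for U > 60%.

t ≈ 1.43 years

Drainage path length: H_d = H/2 = 2.4 m (double drainage).
U > 60%: T_v = 1.781 − 0.933·log₁₀(100 − 93) = 0.99252.
t = T_v·H_d²/c_v = 0.99252×2.4²/4 = 1.429 years.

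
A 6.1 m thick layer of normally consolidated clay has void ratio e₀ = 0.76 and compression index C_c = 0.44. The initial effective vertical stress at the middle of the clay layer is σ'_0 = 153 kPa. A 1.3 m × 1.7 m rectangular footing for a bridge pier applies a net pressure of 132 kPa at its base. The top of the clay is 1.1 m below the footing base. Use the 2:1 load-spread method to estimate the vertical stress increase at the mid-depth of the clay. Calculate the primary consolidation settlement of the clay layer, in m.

Mid-depth of clay below the footing base: z = 1.1 + 6.1/2 = 4.15 m.
Stress increase at mid-clay by the 2:1 spreading method:
Δσ = qBL/((B+z)(L+z)) = 132×1.3×1.7/((1.3+4.15)(1.7+4.15)) = 9.1498 kPa
Final effective stress: σ'_f = σ'_0 + Δσ = 153 + 9.1498 = 162.15 kPa.
Normally consolidated clay, so the full stress increment lies on the virgin compression line:
S_c = C_c·H/(1+e₀)·log₁₀(σ'_f/σ'_0) = 0.44×6.1/(1+0.76)×log₁₀(162.15/153)
    = 1.525 × 0.025226 = 0.03847 m

S_c ≈ 0.0385 m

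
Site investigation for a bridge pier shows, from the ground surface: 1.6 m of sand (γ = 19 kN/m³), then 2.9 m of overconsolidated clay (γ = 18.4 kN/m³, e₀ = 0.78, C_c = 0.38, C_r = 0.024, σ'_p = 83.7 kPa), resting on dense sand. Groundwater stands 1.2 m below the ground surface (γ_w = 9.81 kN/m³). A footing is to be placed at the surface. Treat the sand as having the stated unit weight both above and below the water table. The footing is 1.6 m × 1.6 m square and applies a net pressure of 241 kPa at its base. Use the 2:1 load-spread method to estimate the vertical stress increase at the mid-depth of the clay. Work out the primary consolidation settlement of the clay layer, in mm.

S_c ≈ 9.34 mm

Mid-depth of clay below the ground surface: z = 1.6 + 2.9/2 = 3.05 m.
Total vertical stress at mid-clay: σ_v = 19×1.6 + 18.4×1.45 = 57.08 kPa.
Pore pressure: u = 9.81×(3.05 − 1.2) = 18.149 kPa.
Initial effective stress: σ'_0 = σ_v − u = 57.08 − 18.149 = 38.931 kPa.
Stress increase at mid-clay by the 2:1 spreading method:
Δσ = qBL/((B+z)(L+z)) = 241×1.6×1.6/((1.6+3.05)(1.6+3.05)) = 28.533 kPa
Final effective stress: σ'_f = 38.931 + 28.533 = 67.464 kPa.
σ'_f = 67.464 ≤ σ'_p = 83.7 kPa, so the clay remains overconsolidated and only the recompression index applies:
S_c = C_r·H/(1+e₀)·log₁₀(σ'_f/σ'_0) = 0.024×2.9/1.78×log₁₀(67.464/38.931)
    = 0.039101 × 0.23878 = 0.009336 m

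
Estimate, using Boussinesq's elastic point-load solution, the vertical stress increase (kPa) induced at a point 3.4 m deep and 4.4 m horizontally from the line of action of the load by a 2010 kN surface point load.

Δσ_z ≈ 7.1 kPa

Boussinesq vertical stress below a point load on an elastic half-space:
Δσ_z = 3P/(2πz²) · [1 + (r/z)²]^(−5/2)
r/z = 4.4/3.4 = 1.2941; [1+(r/z)²]^(−5/2) = 0.085466.
Δσ_z = 3×2010/(2π×3.4²) × 0.085466 = 83.019 × 0.085466 = 7.095 kPa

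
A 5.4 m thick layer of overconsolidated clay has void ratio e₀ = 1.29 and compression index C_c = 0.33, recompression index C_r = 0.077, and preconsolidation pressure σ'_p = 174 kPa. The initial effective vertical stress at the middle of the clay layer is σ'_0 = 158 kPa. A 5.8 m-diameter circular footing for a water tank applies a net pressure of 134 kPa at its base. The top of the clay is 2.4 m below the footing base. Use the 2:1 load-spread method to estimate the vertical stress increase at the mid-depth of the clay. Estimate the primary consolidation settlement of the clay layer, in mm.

Mid-depth of clay below the footing base: z = 2.4 + 5.4/2 = 5.1 m.
Stress increase at mid-clay by the 2:1 spreading method:
Δσ ≈ qD²/(D+z)² = 134×5.8²/(5.8+5.1)² = 37.941 kPa
Final effective stress: σ'_f = 158 + 37.941 = 195.94 kPa.
σ'_f = 195.94 > σ'_p = 174 kPa, so the stress path crosses the preconsolidation pressure — recompression up to σ'_p, then virgin compression beyond:
S_c = H/(1+e₀)·[C_r·log₁₀(σ'_p/σ'_0) + C_c·log₁₀(σ'_f/σ'_p)]
    = 5.4/2.29 × [0.077×log₁₀(174/158) + 0.33×log₁₀(195.94/174)]
    = 2.3581 × [0.0032257 + 0.017019] = 0.04774 m

S_c ≈ 47.7 mm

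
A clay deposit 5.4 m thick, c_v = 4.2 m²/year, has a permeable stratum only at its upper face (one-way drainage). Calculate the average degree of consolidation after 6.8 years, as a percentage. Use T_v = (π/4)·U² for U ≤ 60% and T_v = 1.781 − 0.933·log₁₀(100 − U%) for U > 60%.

Drainage path length: H_d = H = 5.4 m (single drainage).
T_v = c_v·t/H_d² = 4.2×6.8/5.4² = 0.97942.
T_v = 0.97942 corresponds to the U > 60% branch:
U = 1 − 10^((1.781 − T_v)/0.933)/100 = 0.9277

U ≈ 92.8 %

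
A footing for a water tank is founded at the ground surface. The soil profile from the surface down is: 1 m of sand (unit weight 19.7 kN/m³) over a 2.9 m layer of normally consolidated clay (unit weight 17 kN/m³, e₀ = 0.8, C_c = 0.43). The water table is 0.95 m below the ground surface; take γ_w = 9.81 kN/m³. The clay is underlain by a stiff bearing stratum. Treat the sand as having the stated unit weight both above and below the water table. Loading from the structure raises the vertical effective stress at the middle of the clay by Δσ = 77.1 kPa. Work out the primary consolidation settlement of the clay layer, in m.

S_c ≈ 0.386 m

Mid-depth of clay below the ground surface: z = 1 + 2.9/2 = 2.45 m.
Total vertical stress at mid-clay: σ_v = 19.7×1 + 17×1.45 = 44.35 kPa.
Pore pressure: u = 9.81×(2.45 − 0.95) = 14.715 kPa.
Initial effective stress: σ'_0 = σ_v − u = 44.35 − 14.715 = 29.635 kPa.
Final effective stress: σ'_f = σ'_0 + Δσ = 29.635 + 77.1 = 106.73 kPa.
Normally consolidated clay, so the full stress increment lies on the virgin compression line:
S_c = C_c·H/(1+e₀)·log₁₀(σ'_f/σ'_0) = 0.43×2.9/(1+0.8)×log₁₀(106.73/29.635)
    = 0.69278 × 0.55648 = 0.3855 m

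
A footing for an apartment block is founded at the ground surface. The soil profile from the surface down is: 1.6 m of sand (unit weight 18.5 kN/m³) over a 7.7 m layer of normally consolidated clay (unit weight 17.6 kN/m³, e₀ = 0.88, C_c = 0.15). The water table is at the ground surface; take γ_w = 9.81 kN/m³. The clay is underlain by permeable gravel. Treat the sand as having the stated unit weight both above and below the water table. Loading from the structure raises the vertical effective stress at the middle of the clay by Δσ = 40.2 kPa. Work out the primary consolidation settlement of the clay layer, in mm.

S_c ≈ 173 mm

Mid-depth of clay below the ground surface: z = 1.6 + 7.7/2 = 5.45 m.
Total vertical stress at mid-clay: σ_v = 18.5×1.6 + 17.6×3.85 = 97.36 kPa.
Pore pressure: u = 9.81×(5.45 − 0) = 53.465 kPa.
Initial effective stress: σ'_0 = σ_v − u = 97.36 − 53.465 = 43.895 kPa.
Final effective stress: σ'_f = σ'_0 + Δσ = 43.895 + 40.2 = 84.095 kPa.
Normally consolidated clay, so the full stress increment lies on the virgin compression line:
S_c = C_c·H/(1+e₀)·log₁₀(σ'_f/σ'_0) = 0.15×7.7/(1+0.88)×log₁₀(84.095/43.895)
    = 0.61436 × 0.28236 = 0.1735 m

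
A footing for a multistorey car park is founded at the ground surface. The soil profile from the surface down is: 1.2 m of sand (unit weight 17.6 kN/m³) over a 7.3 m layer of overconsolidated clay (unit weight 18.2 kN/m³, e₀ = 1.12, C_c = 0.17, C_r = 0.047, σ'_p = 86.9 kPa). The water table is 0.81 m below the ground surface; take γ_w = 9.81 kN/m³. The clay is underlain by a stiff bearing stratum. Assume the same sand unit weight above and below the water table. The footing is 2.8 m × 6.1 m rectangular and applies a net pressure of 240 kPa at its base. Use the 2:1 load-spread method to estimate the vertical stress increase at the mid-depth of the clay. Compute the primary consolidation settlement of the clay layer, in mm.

Mid-depth of clay below the ground surface: z = 1.2 + 7.3/2 = 4.85 m.
Total vertical stress at mid-clay: σ_v = 17.6×1.2 + 18.2×3.65 = 87.55 kPa.
Pore pressure: u = 9.81×(4.85 − 0.81) = 39.632 kPa.
Initial effective stress: σ'_0 = σ_v − u = 87.55 − 39.632 = 47.918 kPa.
Stress increase at mid-clay by the 2:1 spreading method:
Δσ = qBL/((B+z)(L+z)) = 240×2.8×6.1/((2.8+4.85)(6.1+4.85)) = 48.935 kPa
Final effective stress: σ'_f = 47.918 + 48.935 = 96.853 kPa.
σ'_f = 96.853 > σ'_p = 86.9 kPa, so the stress path crosses the preconsolidation pressure — recompression up to σ'_p, then virgin compression beyond:
S_c = H/(1+e₀)·[C_r·log₁₀(σ'_p/σ'_0) + C_c·log₁₀(σ'_f/σ'_p)]
    = 7.3/2.12 × [0.047×log₁₀(86.9/47.918) + 0.17×log₁₀(96.853/86.9)]
    = 3.4434 × [0.01215 + 0.0080059] = 0.0694 m

S_c ≈ 69.4 mm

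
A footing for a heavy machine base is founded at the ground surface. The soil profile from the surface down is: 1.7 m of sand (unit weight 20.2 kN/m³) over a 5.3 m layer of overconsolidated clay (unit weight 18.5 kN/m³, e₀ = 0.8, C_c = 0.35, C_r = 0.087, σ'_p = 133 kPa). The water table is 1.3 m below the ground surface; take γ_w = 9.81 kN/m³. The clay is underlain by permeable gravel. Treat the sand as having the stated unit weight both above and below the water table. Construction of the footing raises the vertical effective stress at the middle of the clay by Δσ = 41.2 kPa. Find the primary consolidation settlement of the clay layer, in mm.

S_c ≈ 63.6 mm

Mid-depth of clay below the ground surface: z = 1.7 + 5.3/2 = 4.35 m.
Total vertical stress at mid-clay: σ_v = 20.2×1.7 + 18.5×2.65 = 83.365 kPa.
Pore pressure: u = 9.81×(4.35 − 1.3) = 29.921 kPa.
Initial effective stress: σ'_0 = σ_v − u = 83.365 − 29.921 = 53.444 kPa.
Final effective stress: σ'_f = 53.444 + 41.2 = 94.644 kPa.
σ'_f = 94.644 ≤ σ'_p = 133 kPa, so the clay remains overconsolidated and only the recompression index applies:
S_c = C_r·H/(1+e₀)·log₁₀(σ'_f/σ'_0) = 0.087×5.3/1.8×log₁₀(94.644/53.444)
    = 0.25616 × 0.24819 = 0.06358 m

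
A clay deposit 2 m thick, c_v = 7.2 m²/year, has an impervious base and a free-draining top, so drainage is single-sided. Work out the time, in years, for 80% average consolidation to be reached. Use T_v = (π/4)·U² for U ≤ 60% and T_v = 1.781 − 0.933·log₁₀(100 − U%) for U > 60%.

t ≈ 0.315 years

Drainage path length: H_d = H = 2 m (single drainage).
U > 60%: T_v = 1.781 − 0.933·log₁₀(100 − 80) = 0.56714.
t = T_v·H_d²/c_v = 0.56714×2²/7.2 = 0.3151 years.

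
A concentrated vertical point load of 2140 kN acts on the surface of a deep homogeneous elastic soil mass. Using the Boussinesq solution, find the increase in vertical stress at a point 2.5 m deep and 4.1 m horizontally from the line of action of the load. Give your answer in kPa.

Δσ_z ≈ 6.25 kPa

Boussinesq vertical stress below a point load on an elastic half-space:
Δσ_z = 3P/(2πz²) · [1 + (r/z)²]^(−5/2)
r/z = 4.1/2.5 = 1.64; [1+(r/z)²]^(−5/2) = 0.038243.
Δσ_z = 3×2140/(2π×2.5²) × 0.038243 = 163.48 × 0.038243 = 6.252 kPa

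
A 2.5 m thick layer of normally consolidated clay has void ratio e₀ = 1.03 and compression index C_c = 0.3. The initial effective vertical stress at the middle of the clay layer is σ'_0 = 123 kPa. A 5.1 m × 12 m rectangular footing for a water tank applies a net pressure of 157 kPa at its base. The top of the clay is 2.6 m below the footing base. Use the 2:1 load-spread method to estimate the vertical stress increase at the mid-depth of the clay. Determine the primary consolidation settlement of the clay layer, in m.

S_c ≈ 0.0704 m

Mid-depth of clay below the footing base: z = 2.6 + 2.5/2 = 3.85 m.
Stress increase at mid-clay by the 2:1 spreading method:
Δσ = qBL/((B+z)(L+z)) = 157×5.1×12/((5.1+3.85)(12+3.85)) = 67.733 kPa
Final effective stress: σ'_f = σ'_0 + Δσ = 123 + 67.733 = 190.73 kPa.
Normally consolidated clay, so the full stress increment lies on the virgin compression line:
S_c = C_c·H/(1+e₀)·log₁₀(σ'_f/σ'_0) = 0.3×2.5/(1+1.03)×log₁₀(190.73/123)
    = 0.36946 × 0.19051 = 0.07039 m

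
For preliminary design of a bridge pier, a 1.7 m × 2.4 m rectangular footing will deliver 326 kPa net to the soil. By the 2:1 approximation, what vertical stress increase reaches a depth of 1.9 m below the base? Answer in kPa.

By the 2:1 method the load spreads at 1 horizontal : 2 vertical, so at depth z the loaded area has grown by z in each plan dimension:
Δσ = qBL/((B+z)(L+z)) = 326×1.7×2.4/((1.7+1.9)(2.4+1.9)) = 85.922 kPa

Δσ_z ≈ 85.9 kPa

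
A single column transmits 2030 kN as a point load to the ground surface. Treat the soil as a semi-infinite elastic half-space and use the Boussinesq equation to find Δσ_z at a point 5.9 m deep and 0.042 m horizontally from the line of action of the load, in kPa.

Boussinesq vertical stress below a point load on an elastic half-space:
Δσ_z = 3P/(2πz²) · [1 + (r/z)²]^(−5/2)
r/z = 0.042/5.9 = 0.0071186; [1+(r/z)²]^(−5/2) = 0.99987.
Δσ_z = 3×2030/(2π×5.9²) × 0.99987 = 27.844 × 0.99987 = 27.84 kPa

Δσ_z ≈ 27.8 kPa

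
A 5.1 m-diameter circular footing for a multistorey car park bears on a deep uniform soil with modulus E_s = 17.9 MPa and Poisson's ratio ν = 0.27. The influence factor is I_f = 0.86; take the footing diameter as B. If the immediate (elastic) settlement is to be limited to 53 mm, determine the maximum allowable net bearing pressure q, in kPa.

E_s = 17.9 MPa = 17900 kPa.
S_e = q·B·(1−ν²)/E_s · I_f  ⇒  q = S_e·E_s / (B·(1−ν²)·I_f).
q = 0.053 × 17900 / (5.1 × 0.9271 × 0.86) = 233.3 kPa

q ≈ 233 kPa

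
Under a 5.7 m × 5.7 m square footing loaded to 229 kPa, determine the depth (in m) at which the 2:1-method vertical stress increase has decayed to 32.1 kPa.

z ≈ 9.52 m

2:1 spreading — at depth z the loaded area has grown by z in each plan dimension:
qB²/(B+z)² = Δσ_z ⇒ z = B(√(q/Δσ_z) − 1) = 5.7×(√(229/32.1) − 1) = 9.524 m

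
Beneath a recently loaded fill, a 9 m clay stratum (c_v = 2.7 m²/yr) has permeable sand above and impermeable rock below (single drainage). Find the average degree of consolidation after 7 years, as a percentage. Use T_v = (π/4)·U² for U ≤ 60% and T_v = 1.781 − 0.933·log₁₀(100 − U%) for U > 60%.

U ≈ 54.5 %

Drainage path length: H_d = H = 9 m (single drainage).
T_v = c_v·t/H_d² = 2.7×7/9² = 0.23333.
T_v = 0.23333 corresponds to the U ≤ 60% branch:
U = √(4T_v/π) = 0.5451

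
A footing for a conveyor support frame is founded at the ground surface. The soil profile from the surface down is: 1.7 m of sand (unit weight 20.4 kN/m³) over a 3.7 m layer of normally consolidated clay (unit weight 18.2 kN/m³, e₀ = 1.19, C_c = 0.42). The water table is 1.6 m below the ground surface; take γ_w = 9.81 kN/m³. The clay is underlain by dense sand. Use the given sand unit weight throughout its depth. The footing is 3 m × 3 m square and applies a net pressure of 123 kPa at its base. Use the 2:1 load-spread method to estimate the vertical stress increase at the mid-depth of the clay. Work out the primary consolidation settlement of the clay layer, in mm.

S_c ≈ 130 mm

Mid-depth of clay below the ground surface: z = 1.7 + 3.7/2 = 3.55 m.
Total vertical stress at mid-clay: σ_v = 20.4×1.7 + 18.2×1.85 = 68.35 kPa.
Pore pressure: u = 9.81×(3.55 − 1.6) = 19.13 kPa.
Initial effective stress: σ'_0 = σ_v − u = 68.35 − 19.13 = 49.22 kPa.
Stress increase at mid-clay by the 2:1 spreading method:
Δσ = qBL/((B+z)(L+z)) = 123×3×3/((3+3.55)(3+3.55)) = 25.803 kPa
Final effective stress: σ'_f = σ'_0 + Δσ = 49.22 + 25.803 = 75.023 kPa.
Normally consolidated clay, so the full stress increment lies on the virgin compression line:
S_c = C_c·H/(1+e₀)·log₁₀(σ'_f/σ'_0) = 0.42×3.7/(1+1.19)×log₁₀(75.023/49.22)
    = 0.70959 × 0.18305 = 0.1299 m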